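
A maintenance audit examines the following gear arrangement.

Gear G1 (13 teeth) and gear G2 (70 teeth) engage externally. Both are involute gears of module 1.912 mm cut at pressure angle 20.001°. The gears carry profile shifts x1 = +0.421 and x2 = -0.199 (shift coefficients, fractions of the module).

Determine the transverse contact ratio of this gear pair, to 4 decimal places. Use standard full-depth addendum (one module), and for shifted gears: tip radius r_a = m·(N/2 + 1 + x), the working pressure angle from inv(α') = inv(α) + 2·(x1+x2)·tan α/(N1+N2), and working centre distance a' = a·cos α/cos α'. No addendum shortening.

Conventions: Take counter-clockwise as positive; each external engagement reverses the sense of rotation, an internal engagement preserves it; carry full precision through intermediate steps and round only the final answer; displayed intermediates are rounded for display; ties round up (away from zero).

1.4793

single-mesh involute tooth geometry (13T engaging 70T at module 1.912)
base radii: r_b1 = 11.678426, r_b2 = 62.883831
tip radii: r_a1 = 15.144952, r_a2 = 68.451512
inv(α') = inv(20.001°) + 2·(+0.421-0.199)·tan α/(13+70) = 0.01685382  ⇒  α' = 20.80712°
a' = a·cos α / cos α' = 79.3480·cos 20.001°/cos 20.80712° = 79.764366
action lengths: √(r_a1²−r_b1²) = 9.642818, √(r_a2²−r_b2²) = 27.041326
base pitch p_b = π·m·cos α = 5.644439
CR = (9.642818 + 27.041326 − 79.764366·sin 20.80712°)/5.644439 = 1.479331
contact ratio ≈ 1.4793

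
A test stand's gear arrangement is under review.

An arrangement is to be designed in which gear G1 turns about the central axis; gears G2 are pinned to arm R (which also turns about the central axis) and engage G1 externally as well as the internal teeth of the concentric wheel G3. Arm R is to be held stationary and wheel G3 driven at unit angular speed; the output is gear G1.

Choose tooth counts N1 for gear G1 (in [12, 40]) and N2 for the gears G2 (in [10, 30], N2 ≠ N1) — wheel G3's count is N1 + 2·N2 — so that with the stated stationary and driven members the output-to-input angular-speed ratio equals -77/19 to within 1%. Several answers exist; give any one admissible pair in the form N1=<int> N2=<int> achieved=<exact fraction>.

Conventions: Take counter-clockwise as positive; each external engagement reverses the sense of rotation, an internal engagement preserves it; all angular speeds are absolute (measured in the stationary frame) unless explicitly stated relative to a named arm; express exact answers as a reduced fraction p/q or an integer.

N1=19 N2=29 achieved=-77/19

class = planetary set [ratio -77/19 wanted; Willis about the carrier]
Willis with ω_arm = 0: ω_sun/ω_ring = −N3/N1; set equal to -77/19  ⇒  N3/N1 = −(-77/19) = 77/19
N3 = N1 + 2·N2  ⇒  N2/N1 = (N3/N1 − 1)/2 = (77/19 − 1)/2 = 29/19
smallest multiple with N1 ≥ 12 and N2 ≥ 10: k = 1  ⇒  N1 = 1·19 = 19, N2 = 1·29 = 29 (N1 ≤ 40, N2 ≤ 30, N2 ≠ N1 ✓), N3 = 19 + 2·29 = 77
check: −N3/N1 with N1 = 19, N3 = 77 gives -77/19; |achieved − target| = 0 ≤ 77/1900 ✓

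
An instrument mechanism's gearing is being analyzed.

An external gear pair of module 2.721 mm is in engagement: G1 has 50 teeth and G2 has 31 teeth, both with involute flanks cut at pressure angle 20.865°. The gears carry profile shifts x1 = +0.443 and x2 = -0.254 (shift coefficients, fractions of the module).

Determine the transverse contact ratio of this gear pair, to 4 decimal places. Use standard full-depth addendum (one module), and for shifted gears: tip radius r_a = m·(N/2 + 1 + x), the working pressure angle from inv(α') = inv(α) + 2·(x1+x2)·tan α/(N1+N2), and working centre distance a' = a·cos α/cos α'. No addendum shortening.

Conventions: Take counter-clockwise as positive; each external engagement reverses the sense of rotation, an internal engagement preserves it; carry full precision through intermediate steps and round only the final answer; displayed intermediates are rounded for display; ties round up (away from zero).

1.6386

recognized (one external pair, fixed centres): single-mesh tooth geometry, m = 2.721, N1 = 50, N2 = 31
base radii: r_b1 = 63.564071, r_b2 = 39.409724
tip radii: r_a1 = 71.951403, r_a2 = 44.205366
inv(α') = inv(20.865°) + 2·(+0.443-0.254)·tan α/(50+31) = 0.01877890  ⇒  α' = 21.54208°
a' = a·cos α / cos α' = 110.2005·cos 20.865°/cos 21.54208° = 110.706879
action lengths: √(r_a1²−r_b1²) = 33.713695, √(r_a2²−r_b2²) = 20.024685
base pitch p_b = π·m·cos α = 7.987697
CR = (33.713695 + 20.024685 − 110.706879·sin 21.54208°)/7.987697 = 1.638586
contact ratio ≈ 1.6386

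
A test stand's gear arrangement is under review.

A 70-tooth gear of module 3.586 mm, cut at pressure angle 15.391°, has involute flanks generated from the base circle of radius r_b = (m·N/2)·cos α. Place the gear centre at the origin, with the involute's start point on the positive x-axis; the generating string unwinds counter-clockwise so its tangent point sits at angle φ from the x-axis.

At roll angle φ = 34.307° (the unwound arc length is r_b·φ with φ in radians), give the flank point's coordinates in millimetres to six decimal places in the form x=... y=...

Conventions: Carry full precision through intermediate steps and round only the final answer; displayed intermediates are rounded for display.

recognized (one wheel, involute flank): single-mesh tooth geometry, m = 3.586, N = 70
pitch radius r_p = m·N/2 = 3.586·70/2 = 125.510000
base radius r_b = r_p·cos α = 125.510000·cos 15.391° = 121.008848
roll angle φ = 34.307° = 0.59877011 rad
x = r_b·(cos φ + φ·sin φ) = 140.795298
y = r_b·(sin φ − φ·cos φ) = 8.352664

x=140.795298 y=8.352664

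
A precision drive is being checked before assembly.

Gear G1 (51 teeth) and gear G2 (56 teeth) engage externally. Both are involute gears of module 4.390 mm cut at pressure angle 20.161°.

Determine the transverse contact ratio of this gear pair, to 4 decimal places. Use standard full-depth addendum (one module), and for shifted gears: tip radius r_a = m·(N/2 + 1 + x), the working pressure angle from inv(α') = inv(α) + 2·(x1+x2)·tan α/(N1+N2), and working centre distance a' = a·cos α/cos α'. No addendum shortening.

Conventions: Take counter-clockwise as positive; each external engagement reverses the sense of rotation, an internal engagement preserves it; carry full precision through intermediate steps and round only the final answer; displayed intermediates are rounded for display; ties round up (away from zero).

topology: single-mesh involute geometry — m = 4.390, 51T/56T pair
base radii: r_b1 = 105.085888, r_b2 = 115.388426
tip radii: r_a1 = 116.335000, r_a2 = 127.310000
no profile shift: α' = α, a' = a
action lengths: √(r_a1²−r_b1²) = 49.907798, √(r_a2²−r_b2²) = 53.789843
base pitch p_b = π·m·cos α = 12.946551
CR = (49.907798 + 53.789843 − 234.865000·sin 20.16100°)/12.946551 = 1.757165
contact ratio ≈ 1.7572

1.7572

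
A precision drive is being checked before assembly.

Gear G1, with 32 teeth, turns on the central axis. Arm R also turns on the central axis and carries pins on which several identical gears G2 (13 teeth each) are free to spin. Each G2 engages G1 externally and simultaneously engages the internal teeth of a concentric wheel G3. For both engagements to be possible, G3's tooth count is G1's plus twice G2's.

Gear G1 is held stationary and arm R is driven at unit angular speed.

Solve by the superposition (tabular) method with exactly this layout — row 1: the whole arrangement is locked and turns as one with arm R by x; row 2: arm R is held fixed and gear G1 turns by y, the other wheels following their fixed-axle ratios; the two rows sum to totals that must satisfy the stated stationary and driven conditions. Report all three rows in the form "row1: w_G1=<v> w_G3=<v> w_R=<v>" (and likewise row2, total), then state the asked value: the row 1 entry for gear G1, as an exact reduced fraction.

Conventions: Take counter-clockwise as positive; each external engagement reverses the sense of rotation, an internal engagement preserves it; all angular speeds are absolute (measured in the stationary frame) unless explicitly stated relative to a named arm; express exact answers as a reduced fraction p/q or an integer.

row1: w_G1=1 w_G3=1 w_R=1
row2: w_G1=-1 w_G3=16/29 w_R=0
total: w_G1=0 w_G3=45/29 w_R=1
asked value: 1

recognized (axles ride arm R): planetary set, 32/13/58 teeth
row 1: whole set turns with the arm by x
superposition row 2 [arm held]: sun y, ring −(32/58)·y, arm 0
boundary: total ω_sun = x + y = 0 and total ω_arm = x = 1  ⇒  y = -1, x = 1
row 2 ring = −(32/58)·(-1) = 16/29
totals (row 1 + row 2): sun 1 + (-1) = 0, ring 1 + 16/29 = 45/29, arm 1 + 0 = 1
asked cell (row1, sun) = 1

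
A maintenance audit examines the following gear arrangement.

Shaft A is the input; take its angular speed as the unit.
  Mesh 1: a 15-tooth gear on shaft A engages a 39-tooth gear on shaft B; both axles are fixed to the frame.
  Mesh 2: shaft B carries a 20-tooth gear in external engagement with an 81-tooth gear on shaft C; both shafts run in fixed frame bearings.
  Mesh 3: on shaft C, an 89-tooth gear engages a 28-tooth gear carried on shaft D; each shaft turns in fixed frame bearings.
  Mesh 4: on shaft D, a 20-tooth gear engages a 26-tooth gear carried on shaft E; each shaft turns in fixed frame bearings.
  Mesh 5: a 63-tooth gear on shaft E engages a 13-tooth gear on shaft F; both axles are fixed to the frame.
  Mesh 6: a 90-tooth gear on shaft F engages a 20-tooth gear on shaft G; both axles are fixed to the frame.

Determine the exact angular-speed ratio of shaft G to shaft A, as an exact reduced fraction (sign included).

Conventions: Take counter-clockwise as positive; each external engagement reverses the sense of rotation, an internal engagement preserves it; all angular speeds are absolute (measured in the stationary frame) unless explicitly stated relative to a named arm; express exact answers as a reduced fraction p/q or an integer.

11125/2197

class = fixed-axis compound train [6 meshes; 6 ratios multiply, 6 sense flips]
mesh 1 [15T→39T]: running ratio 5/13, sense −
mesh 2 [20T→81T]: running ratio 100/1053, sense +
mesh 3 [89T→28T]: running ratio 2225/7371, sense −
mesh 4 [20T→26T]: running ratio 22250/95823, sense +
mesh 5 [63T→13T]: running ratio 22250/19773, sense −
mesh 6 [90T→20T]: running ratio 11125/2197, sense +
ω_out/ω_in = 11125/2197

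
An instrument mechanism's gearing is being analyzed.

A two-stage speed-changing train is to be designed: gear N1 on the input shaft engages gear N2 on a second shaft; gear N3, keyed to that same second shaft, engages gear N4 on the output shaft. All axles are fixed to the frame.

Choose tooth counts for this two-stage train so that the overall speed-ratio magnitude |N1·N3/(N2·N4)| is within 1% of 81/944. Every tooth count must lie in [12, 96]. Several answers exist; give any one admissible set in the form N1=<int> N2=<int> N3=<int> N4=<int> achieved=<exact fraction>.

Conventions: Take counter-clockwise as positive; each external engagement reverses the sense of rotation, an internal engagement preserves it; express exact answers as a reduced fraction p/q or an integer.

N1=12 N2=59 N3=27 N4=64 achieved=81/944

topology: fixed-axis compound train — 2 stages, target 81/944
target = 81/944 in lowest terms: an exact hit needs N1·N3 = k·81 and N2·N4 = k·944 for one integer k, every count in [12, 96]; additionally prefer no 1:1 stage (N1 ≠ N2, N3 ≠ N4)
k = 1…3: no 1:1-free in-range split of k·81 and k·944 into factor pairs; take k = 4
k = 4: N1·N3 = 324 = 12·27, N2·N4 = 3776 = 59·64
achieved = 12·27/(59·64) = 81/944; |achieved − target| = 0 ≤ 81/94400 ✓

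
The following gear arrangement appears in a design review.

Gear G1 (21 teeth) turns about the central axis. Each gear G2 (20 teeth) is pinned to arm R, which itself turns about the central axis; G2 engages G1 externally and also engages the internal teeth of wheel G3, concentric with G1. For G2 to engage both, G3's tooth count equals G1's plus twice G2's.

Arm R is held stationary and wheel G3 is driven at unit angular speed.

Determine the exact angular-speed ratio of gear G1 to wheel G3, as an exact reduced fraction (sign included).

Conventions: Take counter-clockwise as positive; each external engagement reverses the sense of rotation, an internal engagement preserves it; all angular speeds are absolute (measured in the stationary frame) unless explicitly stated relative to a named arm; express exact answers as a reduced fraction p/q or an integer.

class = planetary set [G3 = 21+2·20 = 61; Willis about the carrier]
ring teeth: 21 + 2·20 = 61
21(ω_sun−ω_arm) = −61(ω_ring−ω_arm),  ω_arm = 0, ω_ring = 1
ω_sun = 0 − (61/21)(1−0) = -61/21
ω_out/ω_in = -61/21

-61/21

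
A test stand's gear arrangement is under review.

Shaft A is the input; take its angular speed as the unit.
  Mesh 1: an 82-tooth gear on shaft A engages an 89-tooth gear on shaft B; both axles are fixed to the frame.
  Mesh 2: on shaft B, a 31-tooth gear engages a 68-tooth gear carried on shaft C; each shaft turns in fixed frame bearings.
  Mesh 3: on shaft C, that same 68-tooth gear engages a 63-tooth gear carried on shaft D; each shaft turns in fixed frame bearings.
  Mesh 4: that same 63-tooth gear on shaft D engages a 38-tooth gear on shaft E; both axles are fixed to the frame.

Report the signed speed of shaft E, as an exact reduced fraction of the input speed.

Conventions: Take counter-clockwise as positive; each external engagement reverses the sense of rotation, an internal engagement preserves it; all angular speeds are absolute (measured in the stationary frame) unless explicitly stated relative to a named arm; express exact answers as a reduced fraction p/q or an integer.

1271/1691

4-mesh fixed-axis compound train (all bearings frame-fixed)
mesh 1 [82T→89T]: |ω|/ω_in = 1×82/89 = 82/89, sense flips to −
mesh 2 [31T→68T]: |ω|/ω_in = (82/89)×31/68 = 1271/3026, sense flips to +
mesh 3 [68T→63T]: |ω|/ω_in = (1271/3026)×68/63 = 2542/5607, sense flips to −
mesh 4 [63T→38T]: |ω|/ω_in = (2542/5607)×63/38 = 1271/1691, sense flips to +
signed output speed (× input speed) = 1271/1691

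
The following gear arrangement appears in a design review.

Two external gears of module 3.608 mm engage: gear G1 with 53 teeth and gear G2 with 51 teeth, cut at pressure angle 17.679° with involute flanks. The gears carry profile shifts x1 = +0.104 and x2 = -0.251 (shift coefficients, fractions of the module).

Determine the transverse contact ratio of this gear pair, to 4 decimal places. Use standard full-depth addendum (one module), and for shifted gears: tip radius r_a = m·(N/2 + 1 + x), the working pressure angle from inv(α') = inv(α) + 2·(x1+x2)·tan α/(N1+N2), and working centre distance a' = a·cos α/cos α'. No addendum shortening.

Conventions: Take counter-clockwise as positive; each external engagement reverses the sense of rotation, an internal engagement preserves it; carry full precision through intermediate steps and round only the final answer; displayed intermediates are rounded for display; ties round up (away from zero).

1.9379

single-mesh involute tooth geometry (53T engaging 51T at module 3.608)
base radii: r_b1 = 91.096518, r_b2 = 87.658913
tip radii: r_a1 = 99.595232, r_a2 = 94.706392
inv(α') = inv(17.679°) + 2·(+0.104-0.251)·tan α/(53+51) = 0.00927910  ⇒  α' = 17.15444°
a' = a·cos α / cos α' = 187.6160·cos 17.679°/cos 17.15444° = 187.077934
action lengths: √(r_a1²−r_b1²) = 40.257107, √(r_a2²−r_b2²) = 35.849904
base pitch p_b = π·m·cos α = 10.799553
CR = (40.257107 + 35.849904 − 187.077934·sin 17.15444°)/10.799553 = 1.937920
contact ratio ≈ 1.9379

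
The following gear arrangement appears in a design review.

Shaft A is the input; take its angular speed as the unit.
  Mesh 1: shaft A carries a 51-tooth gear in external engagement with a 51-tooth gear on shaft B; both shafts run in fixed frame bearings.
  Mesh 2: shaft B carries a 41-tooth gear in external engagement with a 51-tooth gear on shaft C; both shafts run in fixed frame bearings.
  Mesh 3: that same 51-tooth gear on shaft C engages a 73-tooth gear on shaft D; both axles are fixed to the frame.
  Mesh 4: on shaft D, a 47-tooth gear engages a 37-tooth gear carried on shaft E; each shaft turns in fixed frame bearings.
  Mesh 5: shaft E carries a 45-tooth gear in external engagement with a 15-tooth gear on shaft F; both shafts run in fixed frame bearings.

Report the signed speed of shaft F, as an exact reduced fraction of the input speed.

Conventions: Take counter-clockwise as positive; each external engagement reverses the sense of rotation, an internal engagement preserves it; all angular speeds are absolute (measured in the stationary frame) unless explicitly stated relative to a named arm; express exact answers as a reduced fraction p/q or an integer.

-5781/2701

5-mesh fixed-axis compound train (all bearings frame-fixed)
mesh 1 [51T→51T]: |ω|/ω_in = 1×51/51 = 1, sense flips to −
mesh 2 [41T→51T]: |ω|/ω_in = 1×41/51 = 41/51, sense flips to +
mesh 3 [51T→73T]: |ω|/ω_in = (41/51)×51/73 = 41/73, sense flips to −
mesh 4 [47T→37T]: |ω|/ω_in = (41/73)×47/37 = 1927/2701, sense flips to +
mesh 5 [45T→15T]: |ω|/ω_in = (1927/2701)×45/15 = 5781/2701, sense flips to −
signed output speed (× input speed) = -5781/2701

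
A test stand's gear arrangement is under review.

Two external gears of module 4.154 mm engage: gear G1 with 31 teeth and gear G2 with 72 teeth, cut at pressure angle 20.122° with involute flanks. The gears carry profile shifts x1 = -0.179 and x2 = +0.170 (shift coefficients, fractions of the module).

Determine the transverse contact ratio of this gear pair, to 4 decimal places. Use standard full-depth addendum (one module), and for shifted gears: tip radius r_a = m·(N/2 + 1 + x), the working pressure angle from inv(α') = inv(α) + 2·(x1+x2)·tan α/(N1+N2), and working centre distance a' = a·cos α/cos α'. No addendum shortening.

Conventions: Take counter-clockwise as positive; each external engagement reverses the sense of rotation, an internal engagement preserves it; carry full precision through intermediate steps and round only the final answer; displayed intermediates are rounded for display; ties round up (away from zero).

1.7475

topology: single-mesh involute geometry — m = 4.154, 31T/72T pair
base radii: r_b1 = 60.456961, r_b2 = 140.416167
tip radii: r_a1 = 67.797434, r_a2 = 154.404180
inv(α') = inv(20.122°) + 2·(-0.179+0.170)·tan α/(31+72) = 0.01512431  ⇒  α' = 20.09463°
a' = a·cos α / cos α' = 213.9310·cos 20.122°/cos 20.09463° = 213.893590
action lengths: √(r_a1²−r_b1²) = 30.683024, √(r_a2²−r_b2²) = 64.217994
base pitch p_b = π·m·cos α = 12.253622
CR = (30.683024 + 64.217994 − 213.893590·sin 20.09463°)/12.253622 = 1.747503
contact ratio ≈ 1.7475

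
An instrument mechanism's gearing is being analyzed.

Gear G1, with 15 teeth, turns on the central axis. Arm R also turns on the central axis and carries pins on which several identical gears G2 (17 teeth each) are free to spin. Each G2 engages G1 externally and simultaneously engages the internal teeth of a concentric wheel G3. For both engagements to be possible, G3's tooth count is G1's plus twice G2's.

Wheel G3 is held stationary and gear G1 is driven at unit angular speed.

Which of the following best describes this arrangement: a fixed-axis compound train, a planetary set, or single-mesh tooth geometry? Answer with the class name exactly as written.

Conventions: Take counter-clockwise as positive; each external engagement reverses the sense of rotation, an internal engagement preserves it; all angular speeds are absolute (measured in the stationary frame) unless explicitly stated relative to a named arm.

planetary set

class = planetary set [G3 = 15+2·17 = 49; Willis about the carrier]
classification: planetary set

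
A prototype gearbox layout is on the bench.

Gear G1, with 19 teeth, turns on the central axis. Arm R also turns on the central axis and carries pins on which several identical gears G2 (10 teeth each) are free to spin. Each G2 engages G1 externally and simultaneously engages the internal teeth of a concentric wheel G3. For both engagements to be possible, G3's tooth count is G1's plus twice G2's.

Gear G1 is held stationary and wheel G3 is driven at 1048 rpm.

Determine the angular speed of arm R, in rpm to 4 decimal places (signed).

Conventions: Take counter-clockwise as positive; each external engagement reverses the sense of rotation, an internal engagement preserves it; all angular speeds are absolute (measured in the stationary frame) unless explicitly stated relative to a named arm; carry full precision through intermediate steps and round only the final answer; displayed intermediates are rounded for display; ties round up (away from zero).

+704.6897 rpm

class = planetary set [G3 = 19+2·10 = 39; Willis about the carrier]
normalise by the input: solve with ω_ring = 1, then scale by 1048 rpm
ring teeth: 19 + 2·10 = 39
19(ω_sun−ω_arm) = −39(ω_ring−ω_arm),  ω_sun = 0, ω_ring = 1
19(0−ω_arm) = −39(1−ω_arm)  ⇒  58·ω_arm = 39  ⇒  ω_arm = 39/58
scale: ω_arm = 39/58 × 1048 rpm = +704.6897 rpm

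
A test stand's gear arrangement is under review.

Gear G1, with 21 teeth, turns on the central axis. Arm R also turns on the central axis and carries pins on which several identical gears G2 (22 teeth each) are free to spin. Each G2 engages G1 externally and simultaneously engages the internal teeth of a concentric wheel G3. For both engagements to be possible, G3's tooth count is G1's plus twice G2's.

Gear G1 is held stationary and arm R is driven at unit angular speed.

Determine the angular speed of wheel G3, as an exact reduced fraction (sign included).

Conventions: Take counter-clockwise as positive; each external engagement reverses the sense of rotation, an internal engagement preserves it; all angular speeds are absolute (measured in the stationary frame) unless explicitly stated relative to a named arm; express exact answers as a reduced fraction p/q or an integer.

86/65

topology: planetary set — G1 21T / G2 22T / G3 65T, arm = carrier (Willis)
ring teeth: 21 + 2·22 = 65
21(ω_sun−ω_arm) = −65(ω_ring−ω_arm),  ω_sun = 0, ω_arm = 1
ω_ring = 1 − (21/65)(0−1) = 86/65
exact speed ratio = 86/65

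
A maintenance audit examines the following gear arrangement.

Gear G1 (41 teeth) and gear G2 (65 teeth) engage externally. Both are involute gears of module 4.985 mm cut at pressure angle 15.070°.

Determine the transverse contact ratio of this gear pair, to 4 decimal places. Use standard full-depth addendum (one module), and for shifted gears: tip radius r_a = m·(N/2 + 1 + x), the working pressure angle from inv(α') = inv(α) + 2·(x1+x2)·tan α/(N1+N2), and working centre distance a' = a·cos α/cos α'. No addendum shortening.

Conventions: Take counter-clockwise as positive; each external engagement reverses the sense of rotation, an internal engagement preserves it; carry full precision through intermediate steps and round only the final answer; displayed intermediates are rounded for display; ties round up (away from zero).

2.0876

class = single-mesh tooth geometry [involute pair 41T × 65T, m = 4.985]
base radii: r_b1 = 98.677987, r_b2 = 156.440712
tip radii: r_a1 = 107.177500, r_a2 = 166.997500
no profile shift: α' = α, a' = a
action lengths: √(r_a1²−r_b1²) = 41.829073, √(r_a2²−r_b2²) = 58.433456
base pitch p_b = π·m·cos α = 15.122246
CR = (41.829073 + 58.433456 − 264.205000·sin 15.07000°)/15.122246 = 2.087620
contact ratio ≈ 2.0876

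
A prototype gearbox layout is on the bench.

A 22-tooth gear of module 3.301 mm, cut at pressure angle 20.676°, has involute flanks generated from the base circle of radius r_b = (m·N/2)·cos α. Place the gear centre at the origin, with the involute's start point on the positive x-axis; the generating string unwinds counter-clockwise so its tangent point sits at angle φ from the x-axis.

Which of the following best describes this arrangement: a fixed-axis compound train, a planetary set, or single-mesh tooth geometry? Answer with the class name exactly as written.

single-mesh involute tooth geometry (22T wheel at module 3.301)
classification: single-mesh tooth geometry

single-mesh tooth geometry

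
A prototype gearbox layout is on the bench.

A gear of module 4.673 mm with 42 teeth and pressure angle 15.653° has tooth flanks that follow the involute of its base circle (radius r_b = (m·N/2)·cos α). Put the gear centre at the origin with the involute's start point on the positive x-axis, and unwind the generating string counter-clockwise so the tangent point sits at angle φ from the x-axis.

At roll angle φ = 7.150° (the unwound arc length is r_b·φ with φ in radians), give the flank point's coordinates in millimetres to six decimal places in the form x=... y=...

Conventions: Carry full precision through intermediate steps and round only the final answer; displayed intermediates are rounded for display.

recognized (one wheel, involute flank): single-mesh tooth geometry, m = 4.673, N = 42
pitch radius r_p = m·N/2 = 4.673·42/2 = 98.133000
base radius r_b = r_p·cos α = 98.133000·cos 15.653° = 94.493580
roll angle φ = 7.150° = 0.12479104 rad
x = r_b·(cos φ + φ·sin φ) = 95.226483
y = r_b·(sin φ − φ·cos φ) = 0.061116

x=95.226483 y=0.061116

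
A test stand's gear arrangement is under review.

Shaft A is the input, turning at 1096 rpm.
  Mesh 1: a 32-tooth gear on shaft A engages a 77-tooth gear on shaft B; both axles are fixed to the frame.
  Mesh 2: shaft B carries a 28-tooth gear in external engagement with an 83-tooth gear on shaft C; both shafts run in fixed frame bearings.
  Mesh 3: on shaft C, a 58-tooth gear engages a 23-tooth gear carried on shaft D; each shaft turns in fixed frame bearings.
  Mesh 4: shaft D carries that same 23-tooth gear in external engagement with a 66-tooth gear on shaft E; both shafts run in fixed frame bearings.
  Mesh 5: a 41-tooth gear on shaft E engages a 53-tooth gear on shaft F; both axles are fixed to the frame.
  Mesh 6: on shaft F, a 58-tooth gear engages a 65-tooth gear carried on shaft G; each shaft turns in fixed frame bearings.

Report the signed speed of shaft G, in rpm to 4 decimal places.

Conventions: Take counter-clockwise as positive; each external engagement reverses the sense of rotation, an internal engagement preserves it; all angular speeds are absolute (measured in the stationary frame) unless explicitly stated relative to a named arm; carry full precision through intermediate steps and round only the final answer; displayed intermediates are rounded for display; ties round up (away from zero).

+93.2087 rpm

recognized (7 fixed axles, 6 meshes): fixed-axis compound train
mesh 1 [32T→77T]: ω = 1096.0000×32/77 = 455.4805 rpm, sense flips to −
mesh 2 [28T→83T]: ω = 455.4805×28/83 = 153.6561 rpm, sense flips to +
mesh 3 [58T→23T]: ω = 153.6561×58/23 = 387.4805 rpm, sense flips to −
mesh 4 [23T→66T]: ω = 387.4805×23/66 = 135.0311 rpm, sense flips to +
mesh 5 [41T→53T]: ω = 135.0311×41/53 = 104.4580 rpm, sense flips to −
mesh 6 [58T→65T]: ω = 104.4580×58/65 = 93.2087 rpm, sense flips to +
signed output speed = +93.2087 rpm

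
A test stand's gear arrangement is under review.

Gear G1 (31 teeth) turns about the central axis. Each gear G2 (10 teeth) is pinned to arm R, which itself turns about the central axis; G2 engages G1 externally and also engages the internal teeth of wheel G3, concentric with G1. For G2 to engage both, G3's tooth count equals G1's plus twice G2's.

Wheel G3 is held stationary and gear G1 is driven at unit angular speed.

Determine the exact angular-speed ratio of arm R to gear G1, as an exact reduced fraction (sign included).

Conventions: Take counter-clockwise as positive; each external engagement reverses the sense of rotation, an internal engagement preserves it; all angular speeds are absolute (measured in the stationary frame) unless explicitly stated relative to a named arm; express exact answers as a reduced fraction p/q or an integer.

31/82

class = planetary set [G3 = 31+2·10 = 51; Willis about the carrier]
ring teeth: 31 + 2·10 = 51
31(ω_sun−ω_arm) = −51(ω_ring−ω_arm),  ω_ring = 0, ω_sun = 1
31(1−ω_arm) = −51(0−ω_arm)  ⇒  82·ω_arm = 31  ⇒  ω_arm = 31/82
ω_out/ω_in = 31/82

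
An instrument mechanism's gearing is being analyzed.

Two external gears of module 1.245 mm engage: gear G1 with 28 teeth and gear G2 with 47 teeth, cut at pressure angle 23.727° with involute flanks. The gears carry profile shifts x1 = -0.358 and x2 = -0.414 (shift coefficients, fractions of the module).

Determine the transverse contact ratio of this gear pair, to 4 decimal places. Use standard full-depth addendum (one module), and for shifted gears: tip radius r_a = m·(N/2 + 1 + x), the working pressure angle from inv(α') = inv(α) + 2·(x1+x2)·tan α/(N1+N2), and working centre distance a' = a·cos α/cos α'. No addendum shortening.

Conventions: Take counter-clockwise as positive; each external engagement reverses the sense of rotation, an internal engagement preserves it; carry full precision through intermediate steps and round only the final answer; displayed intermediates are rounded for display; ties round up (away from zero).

1.7377

single-mesh involute tooth geometry (28T engaging 47T at module 1.245)
base radii: r_b1 = 15.956696, r_b2 = 26.784454
tip radii: r_a1 = 18.229290, r_a2 = 29.987070
inv(α') = inv(23.727°) + 2·(-0.358-0.414)·tan α/(28+47) = 0.01636871  ⇒  α' = 20.61266°
a' = a·cos α / cos α' = 46.6875·cos 23.727°/cos 20.61266° = 45.664512
action lengths: √(r_a1²−r_b1²) = 8.814243, √(r_a2²−r_b2²) = 13.483969
base pitch p_b = π·m·cos α = 3.580674
CR = (8.814243 + 13.483969 − 45.664512·sin 20.61266°)/3.580674 = 1.737686
contact ratio ≈ 1.7377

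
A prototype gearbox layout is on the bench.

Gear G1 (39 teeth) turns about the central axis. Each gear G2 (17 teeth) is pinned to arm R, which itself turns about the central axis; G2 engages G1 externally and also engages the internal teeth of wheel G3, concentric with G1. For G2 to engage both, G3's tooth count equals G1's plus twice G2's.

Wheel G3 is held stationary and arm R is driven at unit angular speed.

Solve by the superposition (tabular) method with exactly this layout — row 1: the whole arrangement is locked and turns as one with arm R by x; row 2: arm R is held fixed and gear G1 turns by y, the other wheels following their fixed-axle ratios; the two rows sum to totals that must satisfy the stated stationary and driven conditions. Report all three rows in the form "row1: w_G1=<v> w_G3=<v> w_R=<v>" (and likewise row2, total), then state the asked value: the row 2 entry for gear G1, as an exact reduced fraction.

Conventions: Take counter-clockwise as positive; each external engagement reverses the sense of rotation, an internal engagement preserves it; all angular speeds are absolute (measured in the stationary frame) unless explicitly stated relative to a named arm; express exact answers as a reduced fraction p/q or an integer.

row1: w_G1=1 w_G3=1 w_R=1
row2: w_G1=73/39 w_G3=-1 w_R=0
total: w_G1=112/39 w_G3=0 w_R=1
asked value: 73/39

planetary set (39T centre, 17T on arm, 73T internal) — Willis relation
row 1: whole set turns with the arm by x
row 2 — arm fixed, fixed-axis ratios: sun y, ring −(39/73)·y, arm 0
boundary: total ω_ring = x − (39/73)·y = 0 and total ω_arm = x = 1  ⇒  y = 73/39, x = 1
row 2 ring = −(39/73)·73/39 = -1
totals (row 1 + row 2): sun 1 + 73/39 = 112/39, ring 1 + (-1) = 0, arm 1 + 0 = 1
asked cell (row2, sun) = 73/39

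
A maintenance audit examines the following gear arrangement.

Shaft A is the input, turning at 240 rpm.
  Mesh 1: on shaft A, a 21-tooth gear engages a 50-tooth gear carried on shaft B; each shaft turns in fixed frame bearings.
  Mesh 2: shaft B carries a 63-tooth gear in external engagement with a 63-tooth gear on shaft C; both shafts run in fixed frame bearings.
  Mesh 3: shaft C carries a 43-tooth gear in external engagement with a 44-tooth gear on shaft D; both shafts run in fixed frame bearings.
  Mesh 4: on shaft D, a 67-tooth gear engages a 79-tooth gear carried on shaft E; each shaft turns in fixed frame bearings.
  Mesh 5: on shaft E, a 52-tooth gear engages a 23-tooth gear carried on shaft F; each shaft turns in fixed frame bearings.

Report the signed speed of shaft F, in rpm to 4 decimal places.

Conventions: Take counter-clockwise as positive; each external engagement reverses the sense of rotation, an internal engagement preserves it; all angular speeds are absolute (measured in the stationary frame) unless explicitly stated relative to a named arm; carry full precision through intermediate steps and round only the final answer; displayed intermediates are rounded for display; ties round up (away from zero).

topology: fixed-axis compound train — 5 meshes, A→F
mesh 1 [21T→50T]: ω = 240.0000×21/50 = 100.8000 rpm, sense flips to −
mesh 2 [63T→63T]: ω = 100.8000×63/63 = 100.8000 rpm, sense flips to +
mesh 3 [43T→44T]: ω = 100.8000×43/44 = 98.5091 rpm, sense flips to −
mesh 4 [67T→79T]: ω = 98.5091×67/79 = 83.5457 rpm, sense flips to +
mesh 5 [52T→23T]: ω = 83.5457×52/23 = 188.8859 rpm, sense flips to −
signed output speed = -188.8859 rpm

-188.8859 rpm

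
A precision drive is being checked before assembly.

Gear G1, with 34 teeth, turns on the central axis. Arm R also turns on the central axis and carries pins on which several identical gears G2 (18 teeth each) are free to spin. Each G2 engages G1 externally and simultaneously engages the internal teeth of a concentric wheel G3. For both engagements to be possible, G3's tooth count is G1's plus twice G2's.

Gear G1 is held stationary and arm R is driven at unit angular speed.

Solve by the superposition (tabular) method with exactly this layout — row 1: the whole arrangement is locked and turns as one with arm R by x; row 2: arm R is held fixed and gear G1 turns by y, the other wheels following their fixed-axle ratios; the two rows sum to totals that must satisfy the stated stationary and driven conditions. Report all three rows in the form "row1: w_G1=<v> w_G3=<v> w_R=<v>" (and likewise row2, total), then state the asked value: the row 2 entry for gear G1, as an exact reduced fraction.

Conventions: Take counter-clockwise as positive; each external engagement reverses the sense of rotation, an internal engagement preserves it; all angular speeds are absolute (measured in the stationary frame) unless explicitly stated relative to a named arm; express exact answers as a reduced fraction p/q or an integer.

row1: w_G1=1 w_G3=1 w_R=1
row2: w_G1=-1 w_G3=17/35 w_R=0
total: w_G1=0 w_G3=52/35 w_R=1
asked value: -1

class = planetary set [G3 = 34+2·18 = 70; Willis about the carrier]
row 1: whole set turns with the arm by x
row 2 (arm held, sun turns y): ω_ring = −(34/70)·y, ω_arm = 0
boundary: total ω_sun = x + y = 0 and total ω_arm = x = 1  ⇒  y = -1, x = 1
row 2 ring = −(34/70)·(-1) = 17/35
totals (row 1 + row 2): sun 1 + (-1) = 0, ring 1 + 17/35 = 52/35, arm 1 + 0 = 1
asked cell (row2, sun) = -1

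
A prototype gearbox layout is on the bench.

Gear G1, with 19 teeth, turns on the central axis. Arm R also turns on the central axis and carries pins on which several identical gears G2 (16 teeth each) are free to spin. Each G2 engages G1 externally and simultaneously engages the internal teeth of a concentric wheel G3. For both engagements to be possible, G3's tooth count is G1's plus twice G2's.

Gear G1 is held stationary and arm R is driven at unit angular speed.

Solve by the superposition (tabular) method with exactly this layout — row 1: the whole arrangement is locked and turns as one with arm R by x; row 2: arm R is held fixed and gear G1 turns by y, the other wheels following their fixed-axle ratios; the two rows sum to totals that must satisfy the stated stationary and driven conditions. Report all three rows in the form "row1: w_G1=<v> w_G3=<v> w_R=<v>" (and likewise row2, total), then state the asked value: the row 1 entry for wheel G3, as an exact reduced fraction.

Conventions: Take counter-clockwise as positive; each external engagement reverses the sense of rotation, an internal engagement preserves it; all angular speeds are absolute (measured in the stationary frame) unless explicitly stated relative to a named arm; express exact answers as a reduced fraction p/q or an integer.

topology: planetary set — G1 19T / G2 16T / G3 51T, arm = carrier (Willis)
row 1 — lock + rotate with arm: ω_sun = ω_ring = ω_arm = x
row 2: sun turns y, ring = −(19/51)·y, arm 0
boundary: total ω_sun = x + y = 0 and total ω_arm = x = 1  ⇒  y = -1, x = 1
row 2 ring = −(19/51)·(-1) = 19/51
totals (row 1 + row 2): sun 1 + (-1) = 0, ring 1 + 19/51 = 70/51, arm 1 + 0 = 1
asked cell (row1, ring) = 1

row1: w_G1=1 w_G3=1 w_R=1
row2: w_G1=-1 w_G3=19/51 w_R=0
total: w_G1=0 w_G3=70/51 w_R=1
asked value: 1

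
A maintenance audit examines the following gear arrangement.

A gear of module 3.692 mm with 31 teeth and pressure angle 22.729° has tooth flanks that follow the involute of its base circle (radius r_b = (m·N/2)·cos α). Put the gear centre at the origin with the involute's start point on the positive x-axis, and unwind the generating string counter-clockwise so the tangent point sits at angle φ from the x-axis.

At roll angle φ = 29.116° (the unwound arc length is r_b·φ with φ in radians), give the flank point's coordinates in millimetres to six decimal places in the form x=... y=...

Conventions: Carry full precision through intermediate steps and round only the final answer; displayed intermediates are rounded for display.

single-mesh involute tooth geometry (31T wheel at module 3.692)
pitch radius r_p = m·N/2 = 3.692·31/2 = 57.226000
base radius r_b = r_p·cos α = 57.226000·cos 22.729° = 52.781980
roll angle φ = 29.116° = 0.50817007 rad
x = r_b·(cos φ + φ·sin φ) = 59.163398
y = r_b·(sin φ − φ·cos φ) = 2.249753

x=59.163398 y=2.249753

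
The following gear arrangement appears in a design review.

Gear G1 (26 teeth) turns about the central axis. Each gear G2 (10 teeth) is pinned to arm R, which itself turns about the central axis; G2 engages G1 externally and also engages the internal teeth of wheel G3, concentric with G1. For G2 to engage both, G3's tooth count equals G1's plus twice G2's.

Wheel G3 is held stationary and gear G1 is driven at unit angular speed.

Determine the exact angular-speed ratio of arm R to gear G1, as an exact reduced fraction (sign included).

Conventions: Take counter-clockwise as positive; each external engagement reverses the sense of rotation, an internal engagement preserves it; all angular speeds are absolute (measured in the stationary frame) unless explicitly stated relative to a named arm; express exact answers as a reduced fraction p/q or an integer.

planetary set (26T centre, 10T on arm, 46T internal) — Willis relation
ring teeth: 26 + 2·10 = 46
26(ω_sun−ω_arm) = −46(ω_ring−ω_arm),  ω_ring = 0, ω_sun = 1
26(1−ω_arm) = −46(0−ω_arm)  ⇒  72·ω_arm = 26  ⇒  ω_arm = 13/36
ω_out/ω_in = 13/36

13/36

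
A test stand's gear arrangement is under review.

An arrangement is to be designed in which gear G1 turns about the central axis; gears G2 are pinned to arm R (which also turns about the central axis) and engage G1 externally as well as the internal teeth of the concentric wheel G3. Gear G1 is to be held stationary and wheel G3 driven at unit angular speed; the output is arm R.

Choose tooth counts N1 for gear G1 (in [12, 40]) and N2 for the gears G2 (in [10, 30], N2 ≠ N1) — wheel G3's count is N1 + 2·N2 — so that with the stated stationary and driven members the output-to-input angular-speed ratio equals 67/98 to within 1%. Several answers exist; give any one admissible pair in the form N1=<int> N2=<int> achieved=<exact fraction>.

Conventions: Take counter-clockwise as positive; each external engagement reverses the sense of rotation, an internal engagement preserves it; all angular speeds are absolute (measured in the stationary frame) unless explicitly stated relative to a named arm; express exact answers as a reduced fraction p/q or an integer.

class = planetary set [ratio 67/98 wanted; Willis about the carrier]
Willis with ω_sun = 0: ω_arm/ω_ring = N3/(N1+N3); set equal to 67/98  ⇒  N3/N1 = (67/98)/(1 − 67/98) = 67/31
N3 = N1 + 2·N2  ⇒  N2/N1 = (N3/N1 − 1)/2 = (67/31 − 1)/2 = 18/31
smallest multiple with N1 ≥ 12 and N2 ≥ 10: k = 1  ⇒  N1 = 1·31 = 31, N2 = 1·18 = 18 (N1 ≤ 40, N2 ≤ 30, N2 ≠ N1 ✓), N3 = 31 + 2·18 = 67
check: N3/(N1+N3) with N1 = 31, N3 = 67 gives 67/98; |achieved − target| = 0 ≤ 67/9800 ✓

N1=31 N2=18 achieved=67/98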